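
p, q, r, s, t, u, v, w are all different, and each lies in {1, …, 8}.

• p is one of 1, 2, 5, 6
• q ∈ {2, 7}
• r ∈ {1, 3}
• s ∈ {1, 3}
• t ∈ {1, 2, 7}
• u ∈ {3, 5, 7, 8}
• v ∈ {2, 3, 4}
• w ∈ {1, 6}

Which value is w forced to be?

The 8 variables together cover exactly {1, 2, 3, 4, 5, 6, 7, 8} — 8 values for 8 variables — and 4 appears only in v's list, so v = 4.
The 7 still-open variables draw from only 7 values {1, 2, 3, 5, 6, 7, 8}, so each is used; only u can be 8, hence u = 8.
The 6 still-open variables together cover exactly {1, 2, 3, 5, 6, 7} — 6 values for 6 variables — and 5 appears only in p's list, so p = 5.
The 5 still-open variables draw from only 5 values {1, 2, 3, 6, 7}, so each is used; only w can be 6, hence w = 6.

6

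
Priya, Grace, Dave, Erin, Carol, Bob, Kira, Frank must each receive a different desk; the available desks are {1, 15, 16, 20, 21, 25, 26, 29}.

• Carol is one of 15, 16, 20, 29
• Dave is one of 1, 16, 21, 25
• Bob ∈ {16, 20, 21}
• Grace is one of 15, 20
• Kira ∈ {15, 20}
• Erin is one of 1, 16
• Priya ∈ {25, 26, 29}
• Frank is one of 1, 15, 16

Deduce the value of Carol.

The 8 variables draw from only 8 values {1, 15, 16, 20, 21, 25, 26, 29}, so each is used; only Priya can be 26, hence Priya = 26.
The 7 still-open variables draw from only 7 values {1, 15, 16, 20, 21, 25, 29}, so each is used; only Dave can be 25, hence Dave = 25.
Among the 6 still-open variables, 21 fits only Bob (and all 6 values in {1, 15, 16, 20, 21, 29} must be used), so Bob = 21.
Among the 5 still-open variables, 29 fits only Carol (and all 5 values in {1, 15, 16, 20, 29} must be used), so Carol = 29.

29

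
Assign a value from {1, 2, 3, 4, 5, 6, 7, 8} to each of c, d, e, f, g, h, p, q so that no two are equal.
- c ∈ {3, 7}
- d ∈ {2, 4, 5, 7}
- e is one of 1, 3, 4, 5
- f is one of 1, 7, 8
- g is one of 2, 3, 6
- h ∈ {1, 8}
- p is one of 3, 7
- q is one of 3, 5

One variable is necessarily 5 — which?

q

The 8 variables together cover exactly {1, 2, 3, 4, 5, 6, 7, 8} — 8 values for 8 variables — and 6 appears only in g's list, so g = 6.
The 7 still-open variables draw from only 7 values {1, 2, 3, 4, 5, 7, 8}, so each is used; only d can be 2, hence d = 2.
The 6 still-open variables together cover exactly {1, 3, 4, 5, 7, 8} — 6 values for 6 variables — and 4 appears only in e's list, so e = 4.
The 5 still-open variables draw from only 5 values {1, 3, 5, 7, 8}, so each is used; only q can be 5, hence q = 5.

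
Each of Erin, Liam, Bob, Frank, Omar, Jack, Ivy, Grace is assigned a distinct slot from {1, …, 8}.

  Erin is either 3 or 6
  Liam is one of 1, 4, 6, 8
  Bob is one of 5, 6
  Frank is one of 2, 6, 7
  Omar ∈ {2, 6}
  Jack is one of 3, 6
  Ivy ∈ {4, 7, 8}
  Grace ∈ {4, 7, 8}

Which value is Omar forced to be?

2

Among the 8 variables, 1 fits only Liam (and all 8 values in {1, 2, 3, 4, 5, 6, 7, 8} must be used), so Liam = 1.
Among the 7 still-open variables, 5 fits only Bob (and all 7 values in {2, 3, 4, 5, 6, 7, 8} must be used), so Bob = 5.
Erin and Jack between them cover only {3, 6} — a naked pair. Remove those values from Frank, Omar.
So Omar = 2.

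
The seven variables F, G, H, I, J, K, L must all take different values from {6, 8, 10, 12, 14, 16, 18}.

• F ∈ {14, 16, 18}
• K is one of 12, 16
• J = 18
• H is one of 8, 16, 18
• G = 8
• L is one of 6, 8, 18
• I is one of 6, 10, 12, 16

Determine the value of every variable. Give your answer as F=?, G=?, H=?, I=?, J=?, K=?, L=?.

G's domain is down to {8}, so G = 8. Strike 8 from H, L.
J must be 18 (only option left). Eliminate 18 elsewhere: F, H, L.
That leaves L = 6. Remove 6 from I.
H's domain is down to {16}, so H = 16. Remove 16 from F, I, K.
That leaves K = 12. Eliminate 12 elsewhere: I.
F's domain is down to {14}, so F = 14.
That leaves I = 10.

F=14, G=8, H=16, I=10, J=18, K=12, L=6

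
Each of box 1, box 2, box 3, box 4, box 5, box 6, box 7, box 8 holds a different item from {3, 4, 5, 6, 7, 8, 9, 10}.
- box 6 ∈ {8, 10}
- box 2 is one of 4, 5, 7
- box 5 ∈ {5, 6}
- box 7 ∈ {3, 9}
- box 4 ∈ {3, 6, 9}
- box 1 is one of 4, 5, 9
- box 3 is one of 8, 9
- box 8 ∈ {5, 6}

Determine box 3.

8

The 8 variables together cover exactly {3, 4, 5, 6, 7, 8, 9, 10} — 8 values for 8 variables — and 7 appears only in box 2's list, so box 2 = 7.
Among the 7 still-open variables, 4 fits only box 1 (and all 7 values in {3, 4, 5, 6, 8, 9, 10} must be used), so box 1 = 4.
The 6 still-open variables together cover exactly {3, 5, 6, 8, 9, 10} — 6 values for 6 variables — and 10 appears only in box 6's list, so box 6 = 10.
The 5 still-open variables draw from only 5 values {3, 5, 6, 8, 9}, so each is used; only box 3 can be 8, hence box 3 = 8.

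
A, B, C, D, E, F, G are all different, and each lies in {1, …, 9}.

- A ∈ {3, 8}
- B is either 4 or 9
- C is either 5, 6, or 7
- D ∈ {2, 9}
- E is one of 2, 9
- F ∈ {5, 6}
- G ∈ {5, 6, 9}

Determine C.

D and E between them cover only {2, 9} — a naked pair. Remove those values from B, G.
B's domain is down to {4}, so B = 4.
F and G between them cover only {5, 6} — a naked pair. Remove those values from C.
So C = 7.

7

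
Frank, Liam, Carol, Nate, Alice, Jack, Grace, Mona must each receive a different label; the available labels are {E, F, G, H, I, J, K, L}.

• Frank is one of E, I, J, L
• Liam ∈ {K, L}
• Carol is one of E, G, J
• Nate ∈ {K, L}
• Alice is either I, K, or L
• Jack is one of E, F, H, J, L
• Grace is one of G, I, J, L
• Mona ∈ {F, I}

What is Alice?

Among the 8 variables, H fits only Jack (and all 8 values in {E, F, G, H, I, J, K, L} must be used), so Jack = H.
The 7 still-open variables together cover exactly {E, F, G, I, J, K, L} — 7 values for 7 variables — and F appears only in Mona's list, so Mona = F.
Liam and Nate share exactly the 2 values {K, L}; by pigeonhole those values go to them, so strike K, L from Frank, Alice, Grace.
So Alice = I.

I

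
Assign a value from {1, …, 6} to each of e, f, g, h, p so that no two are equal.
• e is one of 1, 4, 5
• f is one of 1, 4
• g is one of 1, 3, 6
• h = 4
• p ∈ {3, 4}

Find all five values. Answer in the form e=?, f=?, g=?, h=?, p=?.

h has just one choice, so h = 4. Strike 4 from e, f, p.
p has just one choice, so p = 3. So g can't be 3.
f's domain is down to {1}, so f = 1. Strike 1 from e, g.
That leaves g = 6.
That leaves e = 5.

e=5, f=1, g=6, h=4, p=3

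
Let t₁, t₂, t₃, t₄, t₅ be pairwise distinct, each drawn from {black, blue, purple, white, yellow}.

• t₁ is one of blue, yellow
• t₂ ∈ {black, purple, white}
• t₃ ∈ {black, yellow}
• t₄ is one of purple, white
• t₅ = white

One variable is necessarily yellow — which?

t₃

t₅ has just one choice, so t₅ = white. So t₂, t₄ can't be white.
t₄'s domain is down to {purple}, so t₄ = purple. So t₂ can't be purple.
t₂'s domain is down to {black}, so t₂ = black. Remove black from t₃.
So yellow goes to t₃.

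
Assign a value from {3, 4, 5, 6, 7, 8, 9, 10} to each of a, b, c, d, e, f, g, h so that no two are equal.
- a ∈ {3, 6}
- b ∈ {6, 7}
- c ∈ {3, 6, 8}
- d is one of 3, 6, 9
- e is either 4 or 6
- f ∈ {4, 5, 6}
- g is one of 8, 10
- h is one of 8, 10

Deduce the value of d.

Among the 8 variables, 5 fits only f (and all 8 values in {3, 4, 5, 6, 7, 8, 9, 10} must be used), so f = 5.
The 7 still-open variables together cover exactly {3, 4, 6, 7, 8, 9, 10} — 7 values for 7 variables — and 4 appears only in e's list, so e = 4.
Among the 6 still-open variables, 7 fits only b (and all 6 values in {3, 6, 7, 8, 9, 10} must be used), so b = 7.
The 5 still-open variables draw from only 5 values {3, 6, 8, 9, 10}, so each is used; only d can be 9, hence d = 9.

9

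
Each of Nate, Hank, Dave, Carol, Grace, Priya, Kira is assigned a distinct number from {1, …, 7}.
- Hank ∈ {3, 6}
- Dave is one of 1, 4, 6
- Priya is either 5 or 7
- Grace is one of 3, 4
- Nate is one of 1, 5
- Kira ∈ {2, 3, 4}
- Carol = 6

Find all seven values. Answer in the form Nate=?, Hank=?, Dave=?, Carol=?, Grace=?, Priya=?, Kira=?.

Carol must be 6 (only option left). Eliminate 6 elsewhere: Hank, Dave.
Hank's domain is down to {3}, so Hank = 3. Strike 3 from Grace, Kira.
That leaves Grace = 4. Remove 4 from Dave, Kira.
That leaves Kira = 2.
Dave's domain is down to {1}, so Dave = 1. So Nate can't be 1.
That leaves Nate = 5. Strike 5 from Priya.
That leaves Priya = 7.

Nate=5, Hank=3, Dave=1, Carol=6, Grace=4, Priya=7, Kira=2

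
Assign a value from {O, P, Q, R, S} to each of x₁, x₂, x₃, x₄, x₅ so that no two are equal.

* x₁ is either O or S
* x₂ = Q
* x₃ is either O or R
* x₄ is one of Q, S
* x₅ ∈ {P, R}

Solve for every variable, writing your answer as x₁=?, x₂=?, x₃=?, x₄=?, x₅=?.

x₂ has just one choice, so x₂ = Q. Remove Q from x₄.
x₄ has just one choice, so x₄ = S. Remove S from x₁.
x₁ must be O (only option left). Eliminate O elsewhere: x₃.
That leaves x₃ = R. Strike R from x₅.
x₅'s domain is down to {P}, so x₅ = P.

x₁=O, x₂=Q, x₃=R, x₄=S, x₅=P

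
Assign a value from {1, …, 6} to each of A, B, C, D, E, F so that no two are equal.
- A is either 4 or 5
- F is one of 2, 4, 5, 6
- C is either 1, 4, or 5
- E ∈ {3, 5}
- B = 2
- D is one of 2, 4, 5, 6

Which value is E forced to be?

B must be 2 (only option left). So D, F can't be 2.
The 5 still-open variables together cover exactly {1, 3, 4, 5, 6} — 5 values for 5 variables — and 1 appears only in C's list, so C = 1.
The 4 still-open variables together cover exactly {3, 4, 5, 6} — 4 values for 4 variables — and 3 appears only in E's list, so E = 3.

3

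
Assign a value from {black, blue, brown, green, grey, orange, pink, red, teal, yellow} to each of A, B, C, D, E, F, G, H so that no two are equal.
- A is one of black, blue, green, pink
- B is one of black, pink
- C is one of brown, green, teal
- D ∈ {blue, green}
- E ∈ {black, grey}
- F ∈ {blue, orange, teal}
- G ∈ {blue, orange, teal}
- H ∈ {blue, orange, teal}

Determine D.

green

The 8 variables draw from only 8 values {black, blue, brown, green, grey, orange, pink, teal}, so each is used; only C can be brown, hence C = brown.
The 7 still-open variables together cover exactly {black, blue, green, grey, orange, pink, teal} — 7 values for 7 variables — and grey appears only in E's list, so E = grey.
The 3 variables F, G, H are confined to {blue, orange, teal}, which locks those values in; drop them from A, D.
So D = green.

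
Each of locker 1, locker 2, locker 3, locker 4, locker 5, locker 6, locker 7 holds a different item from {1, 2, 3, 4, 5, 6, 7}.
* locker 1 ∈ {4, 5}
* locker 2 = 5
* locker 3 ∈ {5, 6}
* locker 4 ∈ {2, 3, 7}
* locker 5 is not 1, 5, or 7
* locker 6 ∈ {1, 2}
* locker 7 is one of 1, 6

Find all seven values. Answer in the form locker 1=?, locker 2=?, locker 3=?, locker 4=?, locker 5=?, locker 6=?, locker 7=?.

locker 2 has just one choice, so locker 2 = 5. Strike 5 from locker 1, locker 3.
locker 3 has just one choice, so locker 3 = 6. So locker 5, locker 7 can't be 6.
locker 7 must be 1 (only option left). Eliminate 1 elsewhere: locker 6.
locker 1 has just one choice, so locker 1 = 4. Eliminate 4 elsewhere: locker 5.
locker 6 has just one choice, so locker 6 = 2. So locker 4, locker 5 can't be 2.
locker 5's domain is down to {3}, so locker 5 = 3. Eliminate 3 elsewhere: locker 4.
locker 4's domain is down to {7}, so locker 4 = 7.

locker 1=4, locker 2=5, locker 3=6, locker 4=7, locker 5=3, locker 6=2, locker 7=1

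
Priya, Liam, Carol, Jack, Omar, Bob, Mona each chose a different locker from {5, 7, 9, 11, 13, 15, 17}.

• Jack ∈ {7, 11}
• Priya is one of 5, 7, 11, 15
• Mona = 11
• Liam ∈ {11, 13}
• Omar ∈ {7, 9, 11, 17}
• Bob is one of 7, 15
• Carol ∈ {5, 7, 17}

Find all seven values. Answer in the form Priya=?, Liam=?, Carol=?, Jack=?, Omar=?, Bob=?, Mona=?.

Mona's domain is down to {11}, so Mona = 11. So Priya, Liam, Jack, Omar can't be 11.
Liam has just one choice, so Liam = 13.
Jack must be 7 (only option left). Strike 7 from Priya, Carol, Omar, Bob.
Bob's domain is down to {15}, so Bob = 15. Strike 15 from Priya.
Priya's domain is down to {5}, so Priya = 5. Strike 5 from Carol.
Carol must be 17 (only option left). Strike 17 from Omar.
That leaves Omar = 9.

Priya=5, Liam=13, Carol=17, Jack=7, Omar=9, Bob=15, Mona=11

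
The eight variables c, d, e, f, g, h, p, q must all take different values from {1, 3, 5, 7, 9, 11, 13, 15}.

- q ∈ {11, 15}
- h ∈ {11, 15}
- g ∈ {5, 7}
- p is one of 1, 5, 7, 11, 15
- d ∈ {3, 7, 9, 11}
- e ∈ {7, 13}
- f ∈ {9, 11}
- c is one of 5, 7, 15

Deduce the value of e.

13

Among the 8 variables, 1 fits only p (and all 8 values in {1, 3, 5, 7, 9, 11, 13, 15} must be used), so p = 1.
Among the 7 still-open variables, 3 fits only d (and all 7 values in {3, 5, 7, 9, 11, 13, 15} must be used), so d = 3.
The 6 still-open variables draw from only 6 values {5, 7, 9, 11, 13, 15}, so each is used; only f can be 9, hence f = 9.
Among the 5 still-open variables, 13 fits only e (and all 5 values in {5, 7, 11, 13, 15} must be used), so e = 13.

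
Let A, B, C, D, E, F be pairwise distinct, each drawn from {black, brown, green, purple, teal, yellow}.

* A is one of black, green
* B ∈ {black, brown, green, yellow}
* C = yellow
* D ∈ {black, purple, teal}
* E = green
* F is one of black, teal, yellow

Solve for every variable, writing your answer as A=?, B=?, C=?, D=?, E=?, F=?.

C's domain is down to {yellow}, so C = yellow. Eliminate yellow elsewhere: B, F.
E has just one choice, so E = green. Eliminate green elsewhere: A, B.
A's domain is down to {black}, so A = black. Remove black from B, D, F.
B's domain is down to {brown}, so B = brown.
F has just one choice, so F = teal. So D can't be teal.
D's domain is down to {purple}, so D = purple.

A=black, B=brown, C=yellow, D=purple, E=green, F=teal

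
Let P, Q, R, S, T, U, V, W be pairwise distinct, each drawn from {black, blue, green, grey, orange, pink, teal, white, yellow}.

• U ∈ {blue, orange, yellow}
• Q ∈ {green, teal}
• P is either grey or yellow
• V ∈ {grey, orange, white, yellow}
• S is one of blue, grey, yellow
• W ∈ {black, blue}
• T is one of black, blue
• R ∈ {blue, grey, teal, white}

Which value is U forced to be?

orange

Among the 8 variables, green fits only Q (and all 8 values in {black, blue, green, grey, orange, teal, white, yellow} must be used), so Q = green.
The 7 still-open variables draw from only 7 values {black, blue, grey, orange, teal, white, yellow}, so each is used; only R can be teal, hence R = teal.
The 6 still-open variables draw from only 6 values {black, blue, grey, orange, white, yellow}, so each is used; only V can be white, hence V = white.
Among the 5 still-open variables, orange fits only U (and all 5 values in {black, blue, grey, orange, yellow} must be used), so U = orange.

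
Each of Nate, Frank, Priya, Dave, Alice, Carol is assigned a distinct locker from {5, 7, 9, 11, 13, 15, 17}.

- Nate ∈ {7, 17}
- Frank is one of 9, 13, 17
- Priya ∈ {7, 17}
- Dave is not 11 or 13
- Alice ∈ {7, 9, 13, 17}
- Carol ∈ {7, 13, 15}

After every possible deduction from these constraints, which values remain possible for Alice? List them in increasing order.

9, 13

The 6 variables draw from only 6 values {5, 7, 9, 13, 15, 17}, so each is used; only Dave can be 5, hence Dave = 5.
The 5 still-open variables together cover exactly {7, 9, 13, 15, 17} — 5 values for 5 variables — and 15 appears only in Carol's list, so Carol = 15.
The 2 variables Nate and Priya are confined to {7, 17}, which locks those values in; drop them from Frank, Alice.
No further eliminations apply; Alice can still be any of 9, 13.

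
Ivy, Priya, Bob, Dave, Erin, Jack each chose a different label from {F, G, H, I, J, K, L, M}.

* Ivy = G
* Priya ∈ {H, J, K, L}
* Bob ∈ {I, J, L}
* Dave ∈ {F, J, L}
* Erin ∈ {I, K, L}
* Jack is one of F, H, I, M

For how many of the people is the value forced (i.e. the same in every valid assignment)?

1

Ivy must be G (only option left).
Determined: Ivy=G. The other people each still have more than one consistent value. That makes 1.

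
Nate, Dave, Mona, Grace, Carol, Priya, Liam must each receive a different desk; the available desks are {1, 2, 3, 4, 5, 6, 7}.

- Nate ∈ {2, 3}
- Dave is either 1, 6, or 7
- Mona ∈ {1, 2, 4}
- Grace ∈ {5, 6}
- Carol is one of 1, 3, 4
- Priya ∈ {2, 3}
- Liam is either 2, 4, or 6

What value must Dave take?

7

The 7 variables together cover exactly {1, 2, 3, 4, 5, 6, 7} — 7 values for 7 variables — and 5 appears only in Grace's list, so Grace = 5.
Among the 6 still-open variables, 7 fits only Dave (and all 6 values in {1, 2, 3, 4, 6, 7} must be used), so Dave = 7.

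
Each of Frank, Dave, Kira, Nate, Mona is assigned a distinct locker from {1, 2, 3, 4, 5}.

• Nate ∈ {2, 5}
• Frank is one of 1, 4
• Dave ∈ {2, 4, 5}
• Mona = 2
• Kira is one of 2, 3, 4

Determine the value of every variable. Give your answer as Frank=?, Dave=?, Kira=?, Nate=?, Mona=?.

Mona has just one choice, so Mona = 2. So Dave, Kira, Nate can't be 2.
Nate must be 5 (only option left). Remove 5 from Dave.
Dave has just one choice, so Dave = 4. Eliminate 4 elsewhere: Frank, Kira.
That leaves Kira = 3.
Frank's domain is down to {1}, so Frank = 1.

Frank=1, Dave=4, Kira=3, Nate=5, Mona=2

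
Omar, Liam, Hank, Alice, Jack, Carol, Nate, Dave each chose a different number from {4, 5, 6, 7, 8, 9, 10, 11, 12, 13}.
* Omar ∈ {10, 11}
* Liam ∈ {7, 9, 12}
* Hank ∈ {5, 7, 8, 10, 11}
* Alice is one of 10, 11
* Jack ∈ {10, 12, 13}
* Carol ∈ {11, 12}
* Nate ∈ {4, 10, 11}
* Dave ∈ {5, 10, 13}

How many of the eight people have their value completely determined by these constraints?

Omar and Alice share exactly the 2 values {10, 11}; by pigeonhole those values go to them, so strike 10, 11 from Hank, Jack, Carol, Nate, Dave.
That leaves Carol = 12. Remove 12 from Liam, Jack.
Nate has just one choice, so Nate = 4.
Jack's domain is down to {13}, so Jack = 13. Strike 13 from Dave.
That leaves Dave = 5. So Hank can't be 5.
Determined: Jack=13, Carol=12, Nate=4, Dave=5. The other people each still have more than one consistent value. That makes 4.

4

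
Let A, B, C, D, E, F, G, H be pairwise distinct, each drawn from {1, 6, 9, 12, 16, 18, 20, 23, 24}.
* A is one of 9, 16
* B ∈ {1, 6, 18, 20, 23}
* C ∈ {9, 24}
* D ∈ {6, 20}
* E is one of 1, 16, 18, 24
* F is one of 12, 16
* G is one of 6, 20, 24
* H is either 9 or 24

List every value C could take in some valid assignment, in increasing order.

9, 24

The 2 variables C and H are confined to {9, 24}, which locks those values in; drop them from A, E, G.
That leaves A = 16. So E, F can't be 16.
That leaves F = 12.
D and G share exactly the 2 values {6, 20}; by pigeonhole those values go to them, so strike 6, 20 from B.
No further eliminations apply; C can still be any of 9, 24.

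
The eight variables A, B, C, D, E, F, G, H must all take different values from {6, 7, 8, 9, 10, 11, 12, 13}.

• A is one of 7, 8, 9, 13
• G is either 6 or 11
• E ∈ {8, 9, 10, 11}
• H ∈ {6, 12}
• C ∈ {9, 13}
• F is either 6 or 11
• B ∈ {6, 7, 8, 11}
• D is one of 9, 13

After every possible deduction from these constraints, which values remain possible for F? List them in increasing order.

Among the 8 variables, 10 fits only E (and all 8 values in {6, 7, 8, 9, 10, 11, 12, 13} must be used), so E = 10.
The 7 still-open variables draw from only 7 values {6, 7, 8, 9, 11, 12, 13}, so each is used; only H can be 12, hence H = 12.
C and D between them cover only {9, 13} — a naked pair. Remove those values from A.
F and G between them cover only {6, 11} — a naked pair. Remove those values from B.
No further eliminations apply; F can still be any of 6, 11.

6, 11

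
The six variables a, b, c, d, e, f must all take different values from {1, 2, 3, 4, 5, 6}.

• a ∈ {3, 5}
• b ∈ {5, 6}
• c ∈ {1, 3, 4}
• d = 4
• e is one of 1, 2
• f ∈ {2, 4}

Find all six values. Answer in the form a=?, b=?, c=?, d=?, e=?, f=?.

a=5, b=6, c=3, d=4, e=1, f=2

d has just one choice, so d = 4. Remove 4 from c, f.
f's domain is down to {2}, so f = 2. Strike 2 from e.
e has just one choice, so e = 1. Strike 1 from c.
c must be 3 (only option left). Eliminate 3 elsewhere: a.
a has just one choice, so a = 5. Strike 5 from b.
b has just one choice, so b = 6.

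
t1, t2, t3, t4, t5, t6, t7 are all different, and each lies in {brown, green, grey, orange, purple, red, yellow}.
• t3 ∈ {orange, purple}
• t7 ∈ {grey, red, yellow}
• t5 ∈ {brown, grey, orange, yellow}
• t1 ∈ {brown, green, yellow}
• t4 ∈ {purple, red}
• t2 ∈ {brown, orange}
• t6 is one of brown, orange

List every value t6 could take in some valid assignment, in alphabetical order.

brown, orange

The 7 variables together cover exactly {brown, green, grey, orange, purple, red, yellow} — 7 values for 7 variables — and green appears only in t1's list, so t1 = green.
t2 and t6 between them cover only {brown, orange} — a naked pair. Remove those values from t3, t5.
t3's domain is down to {purple}, so t3 = purple. Strike purple from t4.
t4 has just one choice, so t4 = red. Strike red from t7.
No further eliminations apply; t6 can still be any of brown, orange.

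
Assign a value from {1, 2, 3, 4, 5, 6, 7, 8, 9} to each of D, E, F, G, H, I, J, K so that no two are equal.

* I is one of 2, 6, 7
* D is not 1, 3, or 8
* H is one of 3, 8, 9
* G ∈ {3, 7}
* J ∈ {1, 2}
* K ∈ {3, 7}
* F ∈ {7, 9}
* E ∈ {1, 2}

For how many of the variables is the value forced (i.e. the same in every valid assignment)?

3

The 2 variables E and J are confined to {1, 2}, which locks those values in; drop them from D, I.
G and K between them cover only {3, 7} — a naked pair. Remove those values from D, F, H, I.
F's domain is down to {9}, so F = 9. So D, H can't be 9.
H's domain is down to {8}, so H = 8.
That leaves I = 6. Eliminate 6 elsewhere: D.
Determined: F=9, H=8, I=6. The other variables each still have more than one consistent value. That makes 3.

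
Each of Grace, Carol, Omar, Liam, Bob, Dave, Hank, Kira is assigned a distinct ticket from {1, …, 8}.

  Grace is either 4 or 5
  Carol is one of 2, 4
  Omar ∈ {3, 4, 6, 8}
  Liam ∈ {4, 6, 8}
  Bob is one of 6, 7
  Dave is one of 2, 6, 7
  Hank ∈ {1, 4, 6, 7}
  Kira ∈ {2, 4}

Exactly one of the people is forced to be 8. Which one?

Among the 8 variables, 1 fits only Hank (and all 8 values in {1, 2, 3, 4, 5, 6, 7, 8} must be used), so Hank = 1.
Among the 7 still-open variables, 3 fits only Omar (and all 7 values in {2, 3, 4, 5, 6, 7, 8} must be used), so Omar = 3.
Among the 6 still-open variables, 5 fits only Grace (and all 6 values in {2, 4, 5, 6, 7, 8} must be used), so Grace = 5.
The 5 still-open variables draw from only 5 values {2, 4, 6, 7, 8}, so each is used; only Liam can be 8, hence Liam = 8.

Liam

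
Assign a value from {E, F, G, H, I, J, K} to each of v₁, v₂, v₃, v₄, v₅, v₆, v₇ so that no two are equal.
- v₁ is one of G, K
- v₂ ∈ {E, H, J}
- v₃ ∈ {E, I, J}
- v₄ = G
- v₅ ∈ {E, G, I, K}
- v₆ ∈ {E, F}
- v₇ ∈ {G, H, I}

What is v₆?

F

v₄'s domain is down to {G}, so v₄ = G. Remove G from v₁, v₅, v₇.
v₁ must be K (only option left). Eliminate K elsewhere: v₅.
The 5 still-open variables draw from only 5 values {E, F, H, I, J}, so each is used; only v₆ can be F, hence v₆ = F.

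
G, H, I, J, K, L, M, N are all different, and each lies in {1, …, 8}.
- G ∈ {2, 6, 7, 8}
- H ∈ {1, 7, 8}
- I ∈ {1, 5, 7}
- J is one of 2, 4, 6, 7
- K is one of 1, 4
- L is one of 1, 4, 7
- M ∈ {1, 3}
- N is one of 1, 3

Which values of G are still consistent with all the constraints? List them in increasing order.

The 8 variables draw from only 8 values {1, 2, 3, 4, 5, 6, 7, 8}, so each is used; only I can be 5, hence I = 5.
M and N between them cover only {1, 3} — a naked pair. Remove those values from H, K, L.
K has just one choice, so K = 4. Remove 4 from J, L.
L must be 7 (only option left). Strike 7 from G, H, J.
That leaves H = 8. Eliminate 8 elsewhere: G.
No further eliminations apply; G can still be any of 2, 6.

2, 6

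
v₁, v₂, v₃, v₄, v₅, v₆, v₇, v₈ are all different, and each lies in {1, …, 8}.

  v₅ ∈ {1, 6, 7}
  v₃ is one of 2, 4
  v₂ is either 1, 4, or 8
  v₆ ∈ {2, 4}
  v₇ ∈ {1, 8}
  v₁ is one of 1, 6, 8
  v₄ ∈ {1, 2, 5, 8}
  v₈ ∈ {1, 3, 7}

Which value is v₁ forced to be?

Among the 8 variables, 3 fits only v₈ (and all 8 values in {1, 2, 3, 4, 5, 6, 7, 8} must be used), so v₈ = 3.
The 7 still-open variables draw from only 7 values {1, 2, 4, 5, 6, 7, 8}, so each is used; only v₄ can be 5, hence v₄ = 5.
Among the 6 still-open variables, 7 fits only v₅ (and all 6 values in {1, 2, 4, 6, 7, 8} must be used), so v₅ = 7.
Among the 5 still-open variables, 6 fits only v₁ (and all 5 values in {1, 2, 4, 6, 8} must be used), so v₁ = 6.

6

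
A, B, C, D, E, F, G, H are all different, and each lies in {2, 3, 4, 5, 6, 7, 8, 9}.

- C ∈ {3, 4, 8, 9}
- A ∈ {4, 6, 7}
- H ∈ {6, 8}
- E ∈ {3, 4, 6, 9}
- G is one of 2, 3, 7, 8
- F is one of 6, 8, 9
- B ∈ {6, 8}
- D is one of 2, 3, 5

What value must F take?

Among the 8 variables, 5 fits only D (and all 8 values in {2, 3, 4, 5, 6, 7, 8, 9} must be used), so D = 5.
The 7 still-open variables together cover exactly {2, 3, 4, 6, 7, 8, 9} — 7 values for 7 variables — and 2 appears only in G's list, so G = 2.
The 6 still-open variables draw from only 6 values {3, 4, 6, 7, 8, 9}, so each is used; only A can be 7, hence A = 7.
B and H share exactly the 2 values {6, 8}; by pigeonhole those values go to them, so strike 6, 8 from C, E, F.
So F = 9.

9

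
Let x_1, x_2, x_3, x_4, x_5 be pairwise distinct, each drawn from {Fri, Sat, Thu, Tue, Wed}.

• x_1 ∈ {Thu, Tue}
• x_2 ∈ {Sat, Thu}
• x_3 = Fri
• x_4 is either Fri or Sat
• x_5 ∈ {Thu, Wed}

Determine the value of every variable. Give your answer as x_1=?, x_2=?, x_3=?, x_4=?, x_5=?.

x_1=Tue, x_2=Thu, x_3=Fri, x_4=Sat, x_5=Wed

x_3 must be Fri (only option left). Strike Fri from x_4.
x_4's domain is down to {Sat}, so x_4 = Sat. Strike Sat from x_2.
x_2's domain is down to {Thu}, so x_2 = Thu. Eliminate Thu elsewhere: x_1, x_5.
x_5 has just one choice, so x_5 = Wed.
x_1 must be Tue (only option left).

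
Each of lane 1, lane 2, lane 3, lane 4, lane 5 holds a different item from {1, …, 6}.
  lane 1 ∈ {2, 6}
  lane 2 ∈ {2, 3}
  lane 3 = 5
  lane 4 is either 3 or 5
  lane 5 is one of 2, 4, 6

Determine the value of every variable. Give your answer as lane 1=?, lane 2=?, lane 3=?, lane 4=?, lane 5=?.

lane 1=6, lane 2=2, lane 3=5, lane 4=3, lane 5=4

lane 3 has just one choice, so lane 3 = 5. Remove 5 from lane 4.
That leaves lane 4 = 3. So lane 2 can't be 3.
lane 2's domain is down to {2}, so lane 2 = 2. So lane 1, lane 5 can't be 2.
lane 1's domain is down to {6}, so lane 1 = 6. So lane 5 can't be 6.
That leaves lane 5 = 4.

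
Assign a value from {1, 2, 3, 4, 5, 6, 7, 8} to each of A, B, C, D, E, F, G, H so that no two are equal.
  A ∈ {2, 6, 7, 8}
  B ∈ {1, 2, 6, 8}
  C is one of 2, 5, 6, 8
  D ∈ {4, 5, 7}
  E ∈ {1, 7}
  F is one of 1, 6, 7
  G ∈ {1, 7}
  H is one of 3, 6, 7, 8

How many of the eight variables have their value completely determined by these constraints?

The 8 variables together cover exactly {1, 2, 3, 4, 5, 6, 7, 8} — 8 values for 8 variables — and 3 appears only in H's list, so H = 3.
The 7 still-open variables draw from only 7 values {1, 2, 4, 5, 6, 7, 8}, so each is used; only D can be 4, hence D = 4.
The 6 still-open variables draw from only 6 values {1, 2, 5, 6, 7, 8}, so each is used; only C can be 5, hence C = 5.
The 2 variables E and G are confined to {1, 7}, which locks those values in; drop them from A, B, F.
F must be 6 (only option left). Remove 6 from A, B.
Determined: C=5, D=4, F=6, H=3. The other variables each still have more than one consistent value. That makes 4.

4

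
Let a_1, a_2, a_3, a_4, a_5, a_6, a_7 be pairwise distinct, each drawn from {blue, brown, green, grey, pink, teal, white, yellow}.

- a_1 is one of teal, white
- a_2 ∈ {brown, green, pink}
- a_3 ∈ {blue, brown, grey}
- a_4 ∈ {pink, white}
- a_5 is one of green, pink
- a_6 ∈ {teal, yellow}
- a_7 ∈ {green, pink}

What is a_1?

teal

a_5 and a_7 between them cover only {green, pink} — a naked pair. Remove those values from a_2, a_4.
a_2 has just one choice, so a_2 = brown. Strike brown from a_3.
a_4's domain is down to {white}, so a_4 = white. Eliminate white elsewhere: a_1.
So a_1 = teal.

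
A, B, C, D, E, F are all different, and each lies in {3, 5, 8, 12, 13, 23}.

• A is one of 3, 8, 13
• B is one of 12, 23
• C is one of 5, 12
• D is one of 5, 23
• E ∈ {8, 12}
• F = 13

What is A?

F must be 13 (only option left). Remove 13 from A.
The 5 still-open variables draw from only 5 values {3, 5, 8, 12, 23}, so each is used; only A can be 3, hence A = 3.

3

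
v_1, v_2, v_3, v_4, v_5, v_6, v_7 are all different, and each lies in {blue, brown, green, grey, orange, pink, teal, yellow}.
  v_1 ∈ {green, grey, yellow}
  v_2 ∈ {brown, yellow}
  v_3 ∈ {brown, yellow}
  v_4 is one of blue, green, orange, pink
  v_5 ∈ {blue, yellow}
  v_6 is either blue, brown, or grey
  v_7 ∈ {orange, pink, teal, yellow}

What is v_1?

v_2 and v_3 share exactly the 2 values {brown, yellow}; by pigeonhole those values go to them, so strike brown, yellow from v_1, v_5, v_6, v_7.
v_5's domain is down to {blue}, so v_5 = blue. Strike blue from v_4, v_6.
v_6 must be grey (only option left). Strike grey from v_1.
So v_1 = green.

green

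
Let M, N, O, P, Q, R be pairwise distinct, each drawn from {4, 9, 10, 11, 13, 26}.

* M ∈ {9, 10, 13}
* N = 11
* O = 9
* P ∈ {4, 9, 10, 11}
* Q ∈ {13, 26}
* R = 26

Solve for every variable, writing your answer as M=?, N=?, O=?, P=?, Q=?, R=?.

M=10, N=11, O=9, P=4, Q=13, R=26

N has just one choice, so N = 11. Eliminate 11 elsewhere: P.
O's domain is down to {9}, so O = 9. So M, P can't be 9.
R has just one choice, so R = 26. Eliminate 26 elsewhere: Q.
That leaves Q = 13. Strike 13 from M.
M has just one choice, so M = 10. So P can't be 10.
That leaves P = 4.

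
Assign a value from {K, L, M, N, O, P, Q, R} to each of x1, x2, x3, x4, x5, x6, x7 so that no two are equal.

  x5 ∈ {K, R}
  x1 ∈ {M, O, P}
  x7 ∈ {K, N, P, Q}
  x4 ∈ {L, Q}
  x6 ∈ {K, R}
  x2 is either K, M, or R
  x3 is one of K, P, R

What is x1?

O

The 2 variables x5 and x6 are confined to {K, R}, which locks those values in; drop them from x2, x3, x7.
That leaves x2 = M. So x1 can't be M.
That leaves x3 = P. Strike P from x1, x7.
So x1 = O.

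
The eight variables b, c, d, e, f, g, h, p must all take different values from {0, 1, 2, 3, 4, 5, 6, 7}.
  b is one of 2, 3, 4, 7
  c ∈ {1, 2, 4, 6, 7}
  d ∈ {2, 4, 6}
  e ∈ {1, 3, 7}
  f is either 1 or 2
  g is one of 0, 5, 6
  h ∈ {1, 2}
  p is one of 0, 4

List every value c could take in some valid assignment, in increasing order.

4, 6, 7

Among the 8 variables, 5 fits only g (and all 8 values in {0, 1, 2, 3, 4, 5, 6, 7} must be used), so g = 5.
The 7 still-open variables draw from only 7 values {0, 1, 2, 3, 4, 6, 7}, so each is used; only p can be 0, hence p = 0.
f and h share exactly the 2 values {1, 2}; by pigeonhole those values go to them, so strike 1, 2 from b, c, d, e.
No further eliminations apply; c can still be any of 4, 6, 7.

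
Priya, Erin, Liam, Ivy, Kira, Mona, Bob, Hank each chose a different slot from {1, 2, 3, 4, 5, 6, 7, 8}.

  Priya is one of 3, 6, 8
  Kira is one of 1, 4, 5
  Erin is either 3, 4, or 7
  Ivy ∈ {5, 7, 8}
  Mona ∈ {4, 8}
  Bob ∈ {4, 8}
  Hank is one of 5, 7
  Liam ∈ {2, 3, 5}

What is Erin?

3

Among the 8 variables, 1 fits only Kira (and all 8 values in {1, 2, 3, 4, 5, 6, 7, 8} must be used), so Kira = 1.
Among the 7 still-open variables, 2 fits only Liam (and all 7 values in {2, 3, 4, 5, 6, 7, 8} must be used), so Liam = 2.
The 6 still-open variables together cover exactly {3, 4, 5, 6, 7, 8} — 6 values for 6 variables — and 6 appears only in Priya's list, so Priya = 6.
The 5 still-open variables together cover exactly {3, 4, 5, 7, 8} — 5 values for 5 variables — and 3 appears only in Erin's list, so Erin = 3.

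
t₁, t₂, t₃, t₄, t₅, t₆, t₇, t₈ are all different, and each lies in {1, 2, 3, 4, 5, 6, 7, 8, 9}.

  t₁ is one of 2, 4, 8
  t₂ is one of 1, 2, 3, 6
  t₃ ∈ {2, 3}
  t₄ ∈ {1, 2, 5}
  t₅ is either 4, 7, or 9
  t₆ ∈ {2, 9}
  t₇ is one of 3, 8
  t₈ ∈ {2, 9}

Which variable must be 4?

The 2 variables t₆ and t₈ are confined to {2, 9}, which locks those values in; drop them from t₁, t₂, t₃, t₄, t₅.
t₃ must be 3 (only option left). Strike 3 from t₂, t₇.
t₇'s domain is down to {8}, so t₇ = 8. So t₁ can't be 8.
So 4 goes to t₁.

t₁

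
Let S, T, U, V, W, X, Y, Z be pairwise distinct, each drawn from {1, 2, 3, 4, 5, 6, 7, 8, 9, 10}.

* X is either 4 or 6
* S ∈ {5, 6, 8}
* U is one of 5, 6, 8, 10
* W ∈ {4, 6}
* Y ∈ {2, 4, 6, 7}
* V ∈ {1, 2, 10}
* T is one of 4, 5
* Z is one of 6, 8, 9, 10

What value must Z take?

W and X between them cover only {4, 6} — a naked pair. Remove those values from S, T, U, Y, Z.
That leaves T = 5. So S, U can't be 5.
S's domain is down to {8}, so S = 8. So U, Z can't be 8.
U's domain is down to {10}, so U = 10. Eliminate 10 elsewhere: V, Z.
So Z = 9.

9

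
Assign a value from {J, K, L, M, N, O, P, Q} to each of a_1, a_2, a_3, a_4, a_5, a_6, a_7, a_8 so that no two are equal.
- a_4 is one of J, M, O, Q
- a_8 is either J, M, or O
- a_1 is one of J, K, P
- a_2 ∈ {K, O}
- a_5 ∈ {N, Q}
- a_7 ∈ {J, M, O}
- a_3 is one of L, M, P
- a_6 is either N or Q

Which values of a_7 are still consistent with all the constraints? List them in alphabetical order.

The 8 variables draw from only 8 values {J, K, L, M, N, O, P, Q}, so each is used; only a_3 can be L, hence a_3 = L.
The 7 still-open variables draw from only 7 values {J, K, M, N, O, P, Q}, so each is used; only a_1 can be P, hence a_1 = P.
The 6 still-open variables together cover exactly {J, K, M, N, O, Q} — 6 values for 6 variables — and K appears only in a_2's list, so a_2 = K.
a_5 and a_6 between them cover only {N, Q} — a naked pair. Remove those values from a_4.
No further eliminations apply; a_7 can still be any of J, M, O.

J, M, O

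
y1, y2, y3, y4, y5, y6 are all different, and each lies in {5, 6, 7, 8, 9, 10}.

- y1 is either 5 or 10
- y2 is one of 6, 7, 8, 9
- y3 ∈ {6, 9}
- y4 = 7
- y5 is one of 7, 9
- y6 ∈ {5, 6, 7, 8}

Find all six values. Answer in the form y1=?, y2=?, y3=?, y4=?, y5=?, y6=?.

y4 has just one choice, so y4 = 7. Strike 7 from y2, y5, y6.
That leaves y5 = 9. So y2, y3 can't be 9.
y3's domain is down to {6}, so y3 = 6. Remove 6 from y2, y6.
y2's domain is down to {8}, so y2 = 8. Strike 8 from y6.
y6 has just one choice, so y6 = 5. Remove 5 from y1.
That leaves y1 = 10.

y1=10, y2=8, y3=6, y4=7, y5=9, y6=5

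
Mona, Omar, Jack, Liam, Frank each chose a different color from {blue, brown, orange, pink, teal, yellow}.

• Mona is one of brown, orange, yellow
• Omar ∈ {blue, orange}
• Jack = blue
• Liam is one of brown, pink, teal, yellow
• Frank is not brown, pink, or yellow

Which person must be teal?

Jack must be blue (only option left). Eliminate blue elsewhere: Omar, Frank.
Omar must be orange (only option left). Strike orange from Mona, Frank.
So teal goes to Frank.

Frank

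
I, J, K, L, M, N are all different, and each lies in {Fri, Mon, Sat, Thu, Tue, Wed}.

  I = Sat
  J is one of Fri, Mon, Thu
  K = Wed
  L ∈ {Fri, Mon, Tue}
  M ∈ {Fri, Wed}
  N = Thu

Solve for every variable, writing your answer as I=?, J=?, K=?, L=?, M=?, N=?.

I=Sat, J=Mon, K=Wed, L=Tue, M=Fri, N=Thu

I's domain is down to {Sat}, so I = Sat.
K's domain is down to {Wed}, so K = Wed. Remove Wed from M.
M has just one choice, so M = Fri. So J, L can't be Fri.
That leaves N = Thu. Eliminate Thu elsewhere: J.
J has just one choice, so J = Mon. So L can't be Mon.
That leaves L = Tue.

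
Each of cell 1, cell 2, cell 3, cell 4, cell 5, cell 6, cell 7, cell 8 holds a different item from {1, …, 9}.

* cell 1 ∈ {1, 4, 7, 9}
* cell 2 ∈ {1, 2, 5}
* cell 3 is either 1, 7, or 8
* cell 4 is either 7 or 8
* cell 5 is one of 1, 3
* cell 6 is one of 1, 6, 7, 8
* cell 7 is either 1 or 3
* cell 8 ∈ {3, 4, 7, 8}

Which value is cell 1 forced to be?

9

cell 5 and cell 7 share exactly the 2 values {1, 3}; by pigeonhole those values go to them, so strike 1, 3 from cell 1, cell 2, cell 3, cell 6, cell 8.
cell 3 and cell 4 between them cover only {7, 8} — a naked pair. Remove those values from cell 1, cell 6, cell 8.
cell 6 has just one choice, so cell 6 = 6.
cell 8's domain is down to {4}, so cell 8 = 4. Eliminate 4 elsewhere: cell 1.
So cell 1 = 9.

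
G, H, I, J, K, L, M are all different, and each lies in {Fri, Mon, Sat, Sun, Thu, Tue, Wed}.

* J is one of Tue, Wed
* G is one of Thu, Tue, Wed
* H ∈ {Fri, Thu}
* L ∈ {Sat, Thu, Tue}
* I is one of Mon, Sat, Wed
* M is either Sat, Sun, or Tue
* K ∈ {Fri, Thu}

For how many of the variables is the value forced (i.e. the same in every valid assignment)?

Among the 7 variables, Mon fits only I (and all 7 values in {Fri, Mon, Sat, Sun, Thu, Tue, Wed} must be used), so I = Mon.
The 6 still-open variables draw from only 6 values {Fri, Sat, Sun, Thu, Tue, Wed}, so each is used; only M can be Sun, hence M = Sun.
The 5 still-open variables together cover exactly {Fri, Sat, Thu, Tue, Wed} — 5 values for 5 variables — and Sat appears only in L's list, so L = Sat.
H and K share exactly the 2 values {Fri, Thu}; by pigeonhole those values go to them, so strike Fri, Thu from G.
Determined: I=Mon, L=Sat, M=Sun. The other variables each still have more than one consistent value. That makes 3.

3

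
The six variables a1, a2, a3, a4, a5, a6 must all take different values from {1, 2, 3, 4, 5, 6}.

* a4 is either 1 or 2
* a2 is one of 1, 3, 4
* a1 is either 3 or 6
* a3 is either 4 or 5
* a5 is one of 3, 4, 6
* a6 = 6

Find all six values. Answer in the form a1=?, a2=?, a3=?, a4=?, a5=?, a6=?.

a6's domain is down to {6}, so a6 = 6. Remove 6 from a1, a5.
a1 has just one choice, so a1 = 3. Eliminate 3 elsewhere: a2, a5.
a5's domain is down to {4}, so a5 = 4. Strike 4 from a2, a3.
a2 must be 1 (only option left). So a4 can't be 1.
a3 must be 5 (only option left).
That leaves a4 = 2.

a1=3, a2=1, a3=5, a4=2, a5=4, a6=6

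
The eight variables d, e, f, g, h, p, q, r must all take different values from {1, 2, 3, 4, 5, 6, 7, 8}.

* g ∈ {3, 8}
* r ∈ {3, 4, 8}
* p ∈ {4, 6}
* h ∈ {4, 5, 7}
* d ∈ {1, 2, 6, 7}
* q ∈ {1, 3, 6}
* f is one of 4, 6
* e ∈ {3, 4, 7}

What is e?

7

The 8 variables together cover exactly {1, 2, 3, 4, 5, 6, 7, 8} — 8 values for 8 variables — and 2 appears only in d's list, so d = 2.
The 7 still-open variables draw from only 7 values {1, 3, 4, 5, 6, 7, 8}, so each is used; only q can be 1, hence q = 1.
The 6 still-open variables together cover exactly {3, 4, 5, 6, 7, 8} — 6 values for 6 variables — and 5 appears only in h's list, so h = 5.
The 5 still-open variables draw from only 5 values {3, 4, 6, 7, 8}, so each is used; only e can be 7, hence e = 7.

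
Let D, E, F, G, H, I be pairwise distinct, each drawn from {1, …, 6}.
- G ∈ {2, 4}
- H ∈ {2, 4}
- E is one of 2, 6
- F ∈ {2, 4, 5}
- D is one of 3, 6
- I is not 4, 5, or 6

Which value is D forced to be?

The 6 variables draw from only 6 values {1, 2, 3, 4, 5, 6}, so each is used; only I can be 1, hence I = 1.
Among the 5 still-open variables, 3 fits only D (and all 5 values in {2, 3, 4, 5, 6} must be used), so D = 3.

3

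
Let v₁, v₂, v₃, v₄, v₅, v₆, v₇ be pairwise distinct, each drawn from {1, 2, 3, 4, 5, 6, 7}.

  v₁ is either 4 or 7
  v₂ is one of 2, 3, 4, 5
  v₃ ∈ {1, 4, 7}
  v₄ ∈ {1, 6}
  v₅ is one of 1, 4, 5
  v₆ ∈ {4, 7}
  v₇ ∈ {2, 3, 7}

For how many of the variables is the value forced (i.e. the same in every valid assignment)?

3

Among the 7 variables, 6 fits only v₄ (and all 7 values in {1, 2, 3, 4, 5, 6, 7} must be used), so v₄ = 6.
The 2 variables v₁ and v₆ are confined to {4, 7}, which locks those values in; drop them from v₂, v₃, v₅, v₇.
That leaves v₃ = 1. Strike 1 from v₅.
v₅ must be 5 (only option left). Remove 5 from v₂.
Determined: v₃=1, v₄=6, v₅=5. The other variables each still have more than one consistent value. That makes 3.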